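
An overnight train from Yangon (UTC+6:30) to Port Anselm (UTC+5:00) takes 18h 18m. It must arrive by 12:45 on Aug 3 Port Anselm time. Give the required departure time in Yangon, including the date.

Target arrival in UTC: 12:45 − 5:00 = 07:45 on Aug 3.
Subtract 18 hours 18 minutes → departure 13:27 UTC on Aug 2.
Yangon is UTC+6:30: 13:27 + 6:30 = 19:57 on Aug 2.

19:57 on August 2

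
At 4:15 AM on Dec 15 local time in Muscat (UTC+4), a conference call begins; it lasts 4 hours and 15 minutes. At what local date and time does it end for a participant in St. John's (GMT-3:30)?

St. John's is 7:30 behind Muscat.
After 4 hours and 15 minutes it is 8:30 AM in Muscat.
Shift by the zone difference: 8:30 AM − 7:30 = 1:00 AM on Dec 15 in St. John's.

1:00 AM on Dec 15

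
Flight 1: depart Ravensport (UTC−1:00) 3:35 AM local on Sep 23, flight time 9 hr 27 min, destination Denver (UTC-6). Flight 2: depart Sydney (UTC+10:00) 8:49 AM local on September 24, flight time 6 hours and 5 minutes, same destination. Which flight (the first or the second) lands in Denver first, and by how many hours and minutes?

the first, by 14 hours 52 minutes

Flight 1 in UTC: 3:35 AM + 1:00 = 4:35 AM on Sep 23.
+9 hours 27 minutes → arrive 2:02 PM UTC on Sep 23.
Flight 2 in UTC: 8:49 AM − 10:00 = 10:49 PM on Sep 23.
+6 hours and 5 minutes → arrive 4:54 AM UTC on Sep 24.
Flight 1 lands earlier by 14 hours 52 minutes.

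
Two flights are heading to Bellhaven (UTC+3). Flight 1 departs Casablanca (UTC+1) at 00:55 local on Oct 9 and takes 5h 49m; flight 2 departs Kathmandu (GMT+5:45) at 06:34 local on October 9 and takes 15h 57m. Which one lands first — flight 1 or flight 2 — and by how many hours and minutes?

Flight 1 in UTC: 00:55 − 1:00 = 23:55 on Oct 8.
+5 hours and 49 minutes → arrive 05:44 UTC on Oct 9.
Flight 2 in UTC: 06:34 − 5:45 = 00:49 on Oct 9.
+15 hours and 57 minutes → arrive 16:46 UTC on Oct 9.
Flight 1 lands earlier by 11 hours 2 minutes.

the first, by 11 hours 2 minutes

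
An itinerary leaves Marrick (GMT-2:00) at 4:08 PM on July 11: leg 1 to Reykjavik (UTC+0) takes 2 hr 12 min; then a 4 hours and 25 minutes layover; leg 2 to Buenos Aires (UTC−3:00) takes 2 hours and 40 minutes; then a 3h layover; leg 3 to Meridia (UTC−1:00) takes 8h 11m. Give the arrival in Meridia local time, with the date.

Convert departure to UTC: 4:08 PM + 2:00 = 6:08 PM UTC on Jul 11.
Add 2 hours and 12 minutes leg 1 → 8:20 PM UTC.
Add 4 hours and 25 minutes layover in Reykjavik → 12:45 AM UTC (Jul 12).
Add 2 hours and 40 minutes leg 2 → 3:25 AM UTC.
Add 3 hours layover in Buenos Aires → 6:25 AM UTC.
Add 8 hours and 11 minutes leg 3 → 2:36 PM UTC.
Meridia is UTC−1:00, so local arrival = 2:36 PM − 1:00 = 1:36 PM on Jul 12.

1:36 PM on Jul 12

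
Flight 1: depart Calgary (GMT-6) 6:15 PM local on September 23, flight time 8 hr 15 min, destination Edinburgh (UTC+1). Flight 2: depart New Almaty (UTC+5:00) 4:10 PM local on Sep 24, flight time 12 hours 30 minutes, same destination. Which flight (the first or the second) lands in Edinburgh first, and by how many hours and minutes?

the first, by 15 hours 10 minutes

Flight 1 in UTC: 6:15 PM + 6:00 = 12:15 AM on Sep 24.
+8 hours and 15 minutes → arrive 8:30 AM UTC on Sep 24.
Flight 2 in UTC: 4:10 PM − 5:00 = 11:10 AM on Sep 24.
+12 hours and 30 minutes → arrive 11:40 PM UTC on Sep 24.
Flight 1 lands earlier by 15 hours 10 minutes.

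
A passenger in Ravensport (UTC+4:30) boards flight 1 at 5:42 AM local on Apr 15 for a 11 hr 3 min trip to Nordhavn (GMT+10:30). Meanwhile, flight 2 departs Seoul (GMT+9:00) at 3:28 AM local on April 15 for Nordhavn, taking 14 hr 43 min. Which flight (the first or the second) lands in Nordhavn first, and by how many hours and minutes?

Flight 1 in UTC: 5:42 AM − 4:30 = 1:12 AM on Apr 15.
+11 hours 3 minutes → arrive 12:15 PM UTC on Apr 15.
Flight 2 in UTC: 3:28 AM − 9:00 = 6:28 PM on Apr 14.
+14 hours and 43 minutes → arrive 9:11 AM UTC on Apr 15.
Flight 2 lands earlier by 3 hours 4 minutes.

the second, by 3 hours 4 minutes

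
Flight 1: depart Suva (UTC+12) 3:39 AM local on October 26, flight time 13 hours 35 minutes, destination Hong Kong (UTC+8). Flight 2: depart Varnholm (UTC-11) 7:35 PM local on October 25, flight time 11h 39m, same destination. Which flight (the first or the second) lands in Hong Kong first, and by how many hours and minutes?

the first, by 13 hours

Flight 1 in UTC: 3:39 AM − 12:00 = 3:39 PM on Oct 25.
+13 hours and 35 minutes → arrive 5:14 AM UTC on Oct 26.
Flight 2 in UTC: 7:35 PM + 11:00 = 6:35 AM on Oct 26.
+11 hours and 39 minutes → arrive 6:14 PM UTC on Oct 26.
Flight 1 lands earlier by 13 hours.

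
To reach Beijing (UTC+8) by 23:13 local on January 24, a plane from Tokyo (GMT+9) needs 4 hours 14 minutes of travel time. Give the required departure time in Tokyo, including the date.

Target arrival in UTC: 23:13 − 8:00 = 15:13 on Jan 24.
Subtract 4 hours and 14 minutes → departure 10:59 UTC on Jan 24.
Tokyo is UTC+9:00: 10:59 + 9:00 = 19:59 on Jan 24.

19:59 on January 24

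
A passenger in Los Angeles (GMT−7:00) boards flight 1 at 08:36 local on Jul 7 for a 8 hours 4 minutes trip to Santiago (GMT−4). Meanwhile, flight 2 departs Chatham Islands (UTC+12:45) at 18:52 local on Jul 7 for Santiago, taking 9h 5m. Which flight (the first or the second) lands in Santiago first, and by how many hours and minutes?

Flight 1 in UTC: 08:36 + 7:00 = 15:36 on Jul 7.
+8 hours and 4 minutes → arrive 23:40 UTC on Jul 7.
Flight 2 in UTC: 18:52 − 12:45 = 06:07 on Jul 7.
+9 hours and 5 minutes → arrive 15:12 UTC on Jul 7.
Flight 2 lands earlier by 8 hours 28 minutes.

the second, by 8 hours 28 minutes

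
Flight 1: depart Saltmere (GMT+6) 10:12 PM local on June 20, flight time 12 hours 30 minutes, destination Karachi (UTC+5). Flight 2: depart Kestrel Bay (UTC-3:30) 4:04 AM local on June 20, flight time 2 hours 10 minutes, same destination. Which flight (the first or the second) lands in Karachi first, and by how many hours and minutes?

Flight 1 in UTC: 10:12 PM − 6:00 = 4:12 PM on Jun 20.
+12 hours 30 minutes → arrive 4:42 AM UTC on Jun 21.
Flight 2 in UTC: 4:04 AM + 3:30 = 7:34 AM on Jun 20.
+2 hours 10 minutes → arrive 9:44 AM UTC on Jun 20.
Flight 2 lands earlier by 18 hours 58 minutes.

the second, by 18 hours 58 minutes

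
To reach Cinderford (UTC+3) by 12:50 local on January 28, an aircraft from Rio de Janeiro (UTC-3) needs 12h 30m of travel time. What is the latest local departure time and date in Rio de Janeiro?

18:20 on January 27

Target arrival in UTC: 12:50 − 3:00 = 09:50 on Jan 28.
Subtract 12 hours and 30 minutes → departure 21:20 UTC on Jan 27.
Rio de Janeiro is UTC−3:00: 21:20 − 3:00 = 18:20 on Jan 27.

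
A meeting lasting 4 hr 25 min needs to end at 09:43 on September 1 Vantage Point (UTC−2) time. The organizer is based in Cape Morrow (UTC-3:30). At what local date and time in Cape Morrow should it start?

Target end time in UTC: 09:43 + 2:00 = 11:43 on Sep 1.
Subtract 4 hours 25 minutes → start 07:18 UTC on Sep 1.
Cape Morrow is UTC−3:30: 07:18 − 3:30 = 03:48 on Sep 1.

03:48 on September 1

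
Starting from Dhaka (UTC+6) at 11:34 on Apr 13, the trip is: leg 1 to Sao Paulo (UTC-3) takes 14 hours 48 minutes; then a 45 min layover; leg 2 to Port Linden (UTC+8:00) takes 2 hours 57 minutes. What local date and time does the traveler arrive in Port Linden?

Convert departure to UTC: 11:34 − 6:00 = 05:34 UTC on Apr 13.
Add 14 hours 48 minutes leg 1 → 20:22 UTC.
Add 45 minutes layover in Sao Paulo → 21:07 UTC.
Add 2 hours 57 minutes leg 2 → 00:04 UTC (Apr 14).
Port Linden is UTC+8:00, so local arrival = 00:04 + 8:00 = 08:04 on Apr 14.

08:04 on Apr 14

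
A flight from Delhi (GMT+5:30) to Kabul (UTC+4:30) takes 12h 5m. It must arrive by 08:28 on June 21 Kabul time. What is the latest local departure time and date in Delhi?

Target arrival in UTC: 08:28 − 4:30 = 03:58 on Jun 21.
Subtract 12 hours and 5 minutes → departure 15:53 UTC on Jun 20.
Delhi is UTC+5:30: 15:53 + 5:30 = 21:23 on Jun 20.

21:23 on June 20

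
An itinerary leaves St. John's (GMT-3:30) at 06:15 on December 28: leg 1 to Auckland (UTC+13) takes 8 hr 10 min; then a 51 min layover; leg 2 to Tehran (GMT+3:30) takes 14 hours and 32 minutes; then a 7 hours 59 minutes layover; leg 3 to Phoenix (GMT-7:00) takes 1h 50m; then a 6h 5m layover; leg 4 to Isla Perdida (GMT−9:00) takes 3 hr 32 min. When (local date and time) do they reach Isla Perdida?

19:44 on Dec 29

Convert departure to UTC: 06:15 + 3:30 = 09:45 UTC on Dec 28.
Add 8 hours 10 minutes leg 1 → 17:55 UTC.
Add 51 minutes layover in Auckland → 18:46 UTC.
Add 14 hours 32 minutes leg 2 → 09:18 UTC (Dec 29).
Add 7 hours and 59 minutes layover in Tehran → 17:17 UTC.
Add 1 hour and 50 minutes leg 3 → 19:07 UTC.
Add 6 hours and 5 minutes layover in Phoenix → 01:12 UTC (Dec 30).
Add 3 hours 32 minutes leg 4 → 04:44 UTC.
Isla Perdida is UTC−9:00, so local arrival = 04:44 − 9:00 = 19:44 on Dec 29.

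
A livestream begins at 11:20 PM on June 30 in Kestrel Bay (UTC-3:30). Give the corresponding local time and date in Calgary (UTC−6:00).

In UTC: 11:20 PM + 3:30 = 2:50 AM on Jul 1.
Calgary is UTC−6:00: 2:50 AM − 6:00 = 8:50 PM on Jun 30.

8:50 PM on June 30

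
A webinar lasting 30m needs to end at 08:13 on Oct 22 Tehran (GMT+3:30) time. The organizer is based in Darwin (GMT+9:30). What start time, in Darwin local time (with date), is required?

13:43 on October 22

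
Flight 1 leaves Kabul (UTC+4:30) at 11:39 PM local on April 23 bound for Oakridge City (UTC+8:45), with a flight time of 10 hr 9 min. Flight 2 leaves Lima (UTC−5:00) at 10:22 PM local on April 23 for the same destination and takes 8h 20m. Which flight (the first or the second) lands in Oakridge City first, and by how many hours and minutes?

the first, by 6 hours 24 minutes

Flight 1 in UTC: 11:39 PM − 4:30 = 7:09 PM on Apr 23.
+10 hours and 9 minutes → arrive 5:18 AM UTC on Apr 24.
Flight 2 in UTC: 10:22 PM + 5:00 = 3:22 AM on Apr 24.
+8 hours 20 minutes → arrive 11:42 AM UTC on Apr 24.
Flight 1 lands earlier by 6 hours 24 minutes.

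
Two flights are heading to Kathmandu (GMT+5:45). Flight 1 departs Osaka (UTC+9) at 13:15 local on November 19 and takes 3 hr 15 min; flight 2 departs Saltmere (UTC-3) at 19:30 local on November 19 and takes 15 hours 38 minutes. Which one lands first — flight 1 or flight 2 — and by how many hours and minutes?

Flight 1 in UTC: 13:15 − 9:00 = 04:15 on Nov 19.
+3 hours and 15 minutes → arrive 07:30 UTC on Nov 19.
Flight 2 in UTC: 19:30 + 3:00 = 22:30 on Nov 19.
+15 hours and 38 minutes → arrive 14:08 UTC on Nov 20.
Flight 1 lands earlier by 30 hours 38 minutes.

the first, by 30 hours 38 minutes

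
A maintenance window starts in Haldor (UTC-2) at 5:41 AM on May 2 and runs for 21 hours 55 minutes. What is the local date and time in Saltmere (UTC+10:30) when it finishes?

Saltmere is 12:30 ahead of Haldor.
After 21 hours 55 minutes it is 3:36 AM (May 3) in Haldor.
Shift by the zone difference: 3:36 AM + 12:30 = 4:06 PM on May 3 in Saltmere.

4:06 PM on May 3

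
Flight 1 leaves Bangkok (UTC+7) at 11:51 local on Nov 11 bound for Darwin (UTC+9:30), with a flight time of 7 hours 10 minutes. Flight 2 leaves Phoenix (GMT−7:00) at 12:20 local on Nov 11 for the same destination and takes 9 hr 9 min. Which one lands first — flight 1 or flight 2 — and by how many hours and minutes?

the first, by 16 hours 28 minutes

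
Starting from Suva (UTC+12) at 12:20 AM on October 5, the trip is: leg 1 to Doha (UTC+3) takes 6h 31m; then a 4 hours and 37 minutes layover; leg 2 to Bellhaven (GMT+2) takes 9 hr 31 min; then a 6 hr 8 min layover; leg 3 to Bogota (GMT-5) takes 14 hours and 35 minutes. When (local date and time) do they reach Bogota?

Convert departure to UTC: 12:20 AM − 12:00 = 12:20 PM UTC on Oct 4.
Add 6 hours and 31 minutes leg 1 → 6:51 PM UTC.
Add 4 hours 37 minutes layover in Doha → 11:28 PM UTC.
Add 9 hours and 31 minutes leg 2 → 8:59 AM UTC (Oct 5).
Add 6 hours 8 minutes layover in Bellhaven → 3:07 PM UTC.
Add 14 hours and 35 minutes leg 3 → 5:42 AM UTC (Oct 6).
Bogota is UTC−5:00, so local arrival = 5:42 AM − 5:00 = 12:42 AM on Oct 6.

12:42 AM on October 6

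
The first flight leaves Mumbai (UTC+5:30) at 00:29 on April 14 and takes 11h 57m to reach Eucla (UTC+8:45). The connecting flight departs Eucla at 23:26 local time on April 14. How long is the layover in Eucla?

Convert departure to UTC: 00:29 − 5:30 = 18:59 UTC on Apr 13.
Add 11 hours 57 minutes flight time → 06:56 UTC (Apr 14).
Eucla is UTC+8:45, so local arrival = 06:56 + 8:45 = 15:41 on Apr 14.
Layover = 23:26 − 15:41 = 7 hours 45 minutes.

7 hours 45 minutes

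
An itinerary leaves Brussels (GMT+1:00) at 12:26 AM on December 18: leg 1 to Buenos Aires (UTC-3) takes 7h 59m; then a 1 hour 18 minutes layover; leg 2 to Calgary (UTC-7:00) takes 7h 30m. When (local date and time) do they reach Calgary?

Convert departure to UTC: 12:26 AM − 1:00 = 11:26 PM UTC on Dec 17.
Add 7 hours and 59 minutes leg 1 → 7:25 AM UTC (Dec 18).
Add 1 hour 18 minutes layover in Buenos Aires → 8:43 AM UTC.
Add 7 hours 30 minutes leg 2 → 4:13 PM UTC.
Calgary is UTC−7:00, so local arrival = 4:13 PM − 7:00 = 9:13 AM on Dec 18.

9:13 AM on December 18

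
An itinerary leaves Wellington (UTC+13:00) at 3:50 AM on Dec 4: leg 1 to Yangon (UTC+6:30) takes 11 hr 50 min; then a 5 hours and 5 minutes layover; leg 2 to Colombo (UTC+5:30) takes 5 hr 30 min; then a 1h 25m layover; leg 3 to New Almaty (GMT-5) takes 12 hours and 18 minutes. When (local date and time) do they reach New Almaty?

9:58 PM on Dec 4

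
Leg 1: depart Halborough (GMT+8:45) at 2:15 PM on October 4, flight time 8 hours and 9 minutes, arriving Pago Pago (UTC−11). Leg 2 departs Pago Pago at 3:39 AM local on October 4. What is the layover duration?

Convert departure to UTC: 2:15 PM − 8:45 = 5:30 AM UTC on Oct 4.
Add 8 hours 9 minutes flight time → 1:39 PM UTC.
Pago Pago is UTC−11:00, so local arrival = 1:39 PM − 11:00 = 2:39 AM on Oct 4.
Layover = 3:39 AM − 2:39 AM = 1 hour.

1 hour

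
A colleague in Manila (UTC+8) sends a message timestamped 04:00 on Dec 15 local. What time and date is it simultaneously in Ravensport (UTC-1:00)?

19:00 on December 14

In UTC: 04:00 − 8:00 = 20:00 on Dec 14.
Ravensport is UTC−1:00: 20:00 − 1:00 = 19:00 on Dec 14.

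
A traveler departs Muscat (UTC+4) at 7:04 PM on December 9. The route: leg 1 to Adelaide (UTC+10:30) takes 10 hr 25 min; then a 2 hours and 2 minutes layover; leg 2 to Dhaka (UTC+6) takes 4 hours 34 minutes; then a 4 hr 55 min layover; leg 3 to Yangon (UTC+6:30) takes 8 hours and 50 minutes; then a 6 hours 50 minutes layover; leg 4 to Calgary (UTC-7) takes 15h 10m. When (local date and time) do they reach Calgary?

12:50 PM on December 11

Convert departure to UTC: 7:04 PM − 4:00 = 3:04 PM UTC on Dec 9.
Add 10 hours 25 minutes leg 1 → 1:29 AM UTC (Dec 10).
Add 2 hours 2 minutes layover in Adelaide → 3:31 AM UTC.
Add 4 hours 34 minutes leg 2 → 8:05 AM UTC.
Add 4 hours 55 minutes layover in Dhaka → 1:00 PM UTC.
Add 8 hours 50 minutes leg 3 → 9:50 PM UTC.
Add 6 hours 50 minutes layover in Yangon → 4:40 AM UTC (Dec 11).
Add 15 hours and 10 minutes leg 4 → 7:50 PM UTC.
Calgary is UTC−7:00, so local arrival = 7:50 PM − 7:00 = 12:50 PM on Dec 11.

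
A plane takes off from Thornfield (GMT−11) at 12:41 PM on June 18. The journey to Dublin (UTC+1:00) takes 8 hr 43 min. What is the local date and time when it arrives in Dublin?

Dublin is 12:00 ahead of Thornfield.
After 8 hours 43 minutes it is 9:24 PM in Thornfield.
Shift by the zone difference: 9:24 PM + 12:00 = 9:24 AM on Jun 19 in Dublin.

9:24 AM on June 19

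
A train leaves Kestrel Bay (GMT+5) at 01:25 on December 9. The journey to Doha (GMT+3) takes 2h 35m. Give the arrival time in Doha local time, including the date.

02:00 on Dec 9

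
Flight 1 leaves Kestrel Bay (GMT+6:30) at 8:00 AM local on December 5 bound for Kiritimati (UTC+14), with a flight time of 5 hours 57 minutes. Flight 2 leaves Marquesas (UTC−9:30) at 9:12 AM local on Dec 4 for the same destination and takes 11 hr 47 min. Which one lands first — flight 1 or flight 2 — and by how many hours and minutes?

the second, by 58 minutes

Flight 1 in UTC: 8:00 AM − 6:30 = 1:30 AM on Dec 5.
+5 hours and 57 minutes → arrive 7:27 AM UTC on Dec 5.
Flight 2 in UTC: 9:12 AM + 9:30 = 6:42 PM on Dec 4.
+11 hours 47 minutes → arrive 6:29 AM UTC on Dec 5.
Flight 2 lands earlier by 58 minutes.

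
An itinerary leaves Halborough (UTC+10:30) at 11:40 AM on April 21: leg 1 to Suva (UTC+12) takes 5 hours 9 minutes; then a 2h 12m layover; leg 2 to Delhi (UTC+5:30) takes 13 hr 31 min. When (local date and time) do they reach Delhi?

3:32 AM on Apr 22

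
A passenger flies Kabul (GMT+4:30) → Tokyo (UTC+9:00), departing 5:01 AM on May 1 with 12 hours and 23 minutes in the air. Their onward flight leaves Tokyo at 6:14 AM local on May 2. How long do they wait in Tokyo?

8 hours 20 minutes

Convert departure to UTC: 5:01 AM − 4:30 = 12:31 AM UTC on May 1.
Add 12 hours and 23 minutes flight time → 12:54 PM UTC.
Tokyo is UTC+9:00, so local arrival = 12:54 PM + 9:00 = 9:54 PM on May 1.
Layover = 6:14 AM − 9:54 PM (+1 day) = 8 hours 20 minutes.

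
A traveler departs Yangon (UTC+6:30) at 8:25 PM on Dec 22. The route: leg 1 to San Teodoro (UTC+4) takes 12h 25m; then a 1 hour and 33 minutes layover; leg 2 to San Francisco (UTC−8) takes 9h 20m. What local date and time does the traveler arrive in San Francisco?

5:13 AM on December 23

Convert departure to UTC: 8:25 PM − 6:30 = 1:55 PM UTC on Dec 22.
Add 12 hours and 25 minutes leg 1 → 2:20 AM UTC (Dec 23).
Add 1 hour and 33 minutes layover in San Teodoro → 3:53 AM UTC.
Add 9 hours and 20 minutes leg 2 → 1:13 PM UTC.
San Francisco is UTC−8:00, so local arrival = 1:13 PM − 8:00 = 5:13 AM on Dec 23.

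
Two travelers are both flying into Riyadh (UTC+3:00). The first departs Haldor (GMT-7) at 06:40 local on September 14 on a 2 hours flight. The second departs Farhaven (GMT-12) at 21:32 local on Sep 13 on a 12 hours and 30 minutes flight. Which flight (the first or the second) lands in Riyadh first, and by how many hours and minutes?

the first, by 6 hours 22 minutes

Flight 1 in UTC: 06:40 + 7:00 = 13:40 on Sep 14.
+2 hours → arrive 15:40 UTC on Sep 14.
Flight 2 in UTC: 21:32 + 12:00 = 09:32 on Sep 14.
+12 hours and 30 minutes → arrive 22:02 UTC on Sep 14.
Flight 1 lands earlier by 6 hours 22 minutes.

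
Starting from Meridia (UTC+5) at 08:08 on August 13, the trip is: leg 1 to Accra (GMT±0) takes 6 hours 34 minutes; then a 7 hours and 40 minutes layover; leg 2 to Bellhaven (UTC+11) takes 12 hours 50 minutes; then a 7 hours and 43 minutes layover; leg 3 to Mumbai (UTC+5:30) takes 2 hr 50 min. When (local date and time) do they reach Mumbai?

22:15 on August 14

Convert departure to UTC: 08:08 − 5:00 = 03:08 UTC on Aug 13.
Add 6 hours and 34 minutes leg 1 → 09:42 UTC.
Add 7 hours and 40 minutes layover in Accra → 17:22 UTC.
Add 12 hours and 50 minutes leg 2 → 06:12 UTC (Aug 14).
Add 7 hours 43 minutes layover in Bellhaven → 13:55 UTC.
Add 2 hours and 50 minutes leg 3 → 16:45 UTC.
Mumbai is UTC+5:30, so local arrival = 16:45 + 5:30 = 22:15 on Aug 14.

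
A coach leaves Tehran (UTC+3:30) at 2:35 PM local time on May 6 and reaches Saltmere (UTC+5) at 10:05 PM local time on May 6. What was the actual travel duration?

Departure in UTC: 2:35 PM − 3:30 = 11:05 AM on May 6.
Arrival in UTC: 10:05 PM − 5:00 = 5:05 PM on May 6.
Elapsed = 5:05 PM − 11:05 AM = 6 hours.

6 hours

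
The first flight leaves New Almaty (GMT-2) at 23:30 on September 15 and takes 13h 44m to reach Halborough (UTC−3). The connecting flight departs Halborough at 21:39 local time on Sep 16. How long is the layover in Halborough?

Convert departure to UTC: 23:30 + 2:00 = 01:30 UTC on Sep 16.
Add 13 hours and 44 minutes flight time → 15:14 UTC.
Halborough is UTC−3:00, so local arrival = 15:14 − 3:00 = 12:14 on Sep 16.
Layover = 21:39 − 12:14 = 9 hours 25 minutes.

9 hours 25 minutes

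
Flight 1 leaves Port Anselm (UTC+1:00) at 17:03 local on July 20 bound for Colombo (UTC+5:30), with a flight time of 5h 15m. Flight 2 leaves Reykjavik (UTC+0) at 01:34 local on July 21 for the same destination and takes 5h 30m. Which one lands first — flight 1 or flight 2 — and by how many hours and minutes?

the first, by 9 hours 46 minutes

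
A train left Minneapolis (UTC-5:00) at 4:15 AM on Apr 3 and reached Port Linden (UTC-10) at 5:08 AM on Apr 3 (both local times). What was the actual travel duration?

5 hours 53 minutes

Port Linden is 5:00 behind Minneapolis.
Clock-face elapsed time (ignoring zones) is 53 minutes.
Actual elapsed = 53 minutes + 5:00 = 5 hours 53 minutes.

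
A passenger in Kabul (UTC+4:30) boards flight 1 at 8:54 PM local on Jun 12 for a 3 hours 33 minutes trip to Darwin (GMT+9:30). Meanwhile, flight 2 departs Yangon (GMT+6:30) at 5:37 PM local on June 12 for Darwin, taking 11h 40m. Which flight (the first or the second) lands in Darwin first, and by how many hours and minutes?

Flight 1 in UTC: 8:54 PM − 4:30 = 4:24 PM on Jun 12.
+3 hours and 33 minutes → arrive 7:57 PM UTC on Jun 12.
Flight 2 in UTC: 5:37 PM − 6:30 = 11:07 AM on Jun 12.
+11 hours 40 minutes → arrive 10:47 PM UTC on Jun 12.
Flight 1 lands earlier by 2 hours 50 minutes.

the first, by 2 hours 50 minutes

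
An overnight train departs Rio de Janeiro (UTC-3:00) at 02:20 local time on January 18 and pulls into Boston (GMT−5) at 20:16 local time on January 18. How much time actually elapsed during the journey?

Departure in UTC: 02:20 + 3:00 = 05:20 on Jan 18.
Arrival in UTC: 20:16 + 5:00 = 01:16 on Jan 19.
Elapsed = 01:16 − 05:20 (+1 day) = 19 hours 56 minutes.

19 hours 56 minutes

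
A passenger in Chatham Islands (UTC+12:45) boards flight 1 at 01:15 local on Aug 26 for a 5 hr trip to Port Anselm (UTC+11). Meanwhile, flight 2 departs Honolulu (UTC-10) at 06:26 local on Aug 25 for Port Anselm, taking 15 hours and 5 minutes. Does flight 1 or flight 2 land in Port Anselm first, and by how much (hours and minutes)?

the first, by 14 hours 1 minute

Flight 1 in UTC: 01:15 − 12:45 = 12:30 on Aug 25.
+5 hours → arrive 17:30 UTC on Aug 25.
Flight 2 in UTC: 06:26 + 10:00 = 16:26 on Aug 25.
+15 hours 5 minutes → arrive 07:31 UTC on Aug 26.
Flight 1 lands earlier by 14 hours 1 minute.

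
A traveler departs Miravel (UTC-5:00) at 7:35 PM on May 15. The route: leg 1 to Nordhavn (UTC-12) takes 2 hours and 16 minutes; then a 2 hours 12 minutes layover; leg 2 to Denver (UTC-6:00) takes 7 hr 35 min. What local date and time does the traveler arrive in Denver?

6:38 AM on May 16

Convert departure to UTC: 7:35 PM + 5:00 = 12:35 AM UTC on May 16.
Add 2 hours and 16 minutes leg 1 → 2:51 AM UTC.
Add 2 hours and 12 minutes layover in Nordhavn → 5:03 AM UTC.
Add 7 hours 35 minutes leg 2 → 12:38 PM UTC.
Denver is UTC−6:00, so local arrival = 12:38 PM − 6:00 = 6:38 AM on May 16.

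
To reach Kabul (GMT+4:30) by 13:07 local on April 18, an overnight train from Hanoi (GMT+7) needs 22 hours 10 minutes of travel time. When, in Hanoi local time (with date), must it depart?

17:27 on April 17

Target arrival in UTC: 13:07 − 4:30 = 08:37 on Apr 18.
Subtract 22 hours and 10 minutes → departure 10:27 UTC on Apr 17.
Hanoi is UTC+7:00: 10:27 + 7:00 = 17:27 on Apr 17.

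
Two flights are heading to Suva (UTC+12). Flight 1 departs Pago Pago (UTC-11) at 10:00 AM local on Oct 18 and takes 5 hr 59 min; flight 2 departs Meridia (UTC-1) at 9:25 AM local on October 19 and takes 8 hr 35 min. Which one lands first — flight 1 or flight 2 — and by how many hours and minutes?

Flight 1 in UTC: 10:00 AM + 11:00 = 9:00 PM on Oct 18.
+5 hours and 59 minutes → arrive 2:59 AM UTC on Oct 19.
Flight 2 in UTC: 9:25 AM + 1:00 = 10:25 AM on Oct 19.
+8 hours and 35 minutes → arrive 7:00 PM UTC on Oct 19.
Flight 1 lands earlier by 16 hours 1 minute.

the first, by 16 hours 1 minute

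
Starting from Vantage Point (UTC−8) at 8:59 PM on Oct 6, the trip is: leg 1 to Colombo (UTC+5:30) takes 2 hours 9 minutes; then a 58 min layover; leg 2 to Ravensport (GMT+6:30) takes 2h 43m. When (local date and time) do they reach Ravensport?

5:19 PM on Oct 7

Convert departure to UTC: 8:59 PM + 8:00 = 4:59 AM UTC on Oct 7.
Add 2 hours and 9 minutes leg 1 → 7:08 AM UTC.
Add 58 minutes layover in Colombo → 8:06 AM UTC.
Add 2 hours and 43 minutes leg 2 → 10:49 AM UTC.
Ravensport is UTC+6:30, so local arrival = 10:49 AM + 6:30 = 5:19 PM on Oct 7.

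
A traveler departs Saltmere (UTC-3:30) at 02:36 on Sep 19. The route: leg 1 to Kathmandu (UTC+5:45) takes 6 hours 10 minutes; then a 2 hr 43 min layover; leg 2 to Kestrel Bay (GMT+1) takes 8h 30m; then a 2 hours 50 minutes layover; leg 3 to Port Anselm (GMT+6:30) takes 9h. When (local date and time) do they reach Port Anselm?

Convert departure to UTC: 02:36 + 3:30 = 06:06 UTC on Sep 19.
Add 6 hours and 10 minutes leg 1 → 12:16 UTC.
Add 2 hours and 43 minutes layover in Kathmandu → 14:59 UTC.
Add 8 hours 30 minutes leg 2 → 23:29 UTC.
Add 2 hours 50 minutes layover in Kestrel Bay → 02:19 UTC (Sep 20).
Add 9 hours leg 3 → 11:19 UTC.
Port Anselm is UTC+6:30, so local arrival = 11:19 + 6:30 = 17:49 on Sep 20.

17:49 on September 20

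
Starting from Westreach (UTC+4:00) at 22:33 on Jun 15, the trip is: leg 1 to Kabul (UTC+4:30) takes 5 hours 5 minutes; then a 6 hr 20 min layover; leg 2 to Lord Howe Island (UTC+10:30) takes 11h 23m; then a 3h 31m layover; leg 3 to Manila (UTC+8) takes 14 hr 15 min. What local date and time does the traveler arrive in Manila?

19:07 on Jun 17

Convert departure to UTC: 22:33 − 4:00 = 18:33 UTC on Jun 15.
Add 5 hours and 5 minutes leg 1 → 23:38 UTC.
Add 6 hours and 20 minutes layover in Kabul → 05:58 UTC (Jun 16).
Add 11 hours 23 minutes leg 2 → 17:21 UTC.
Add 3 hours 31 minutes layover in Lord Howe Island → 20:52 UTC.
Add 14 hours 15 minutes leg 3 → 11:07 UTC (Jun 17).
Manila is UTC+8:00, so local arrival = 11:07 + 8:00 = 19:07 on Jun 17.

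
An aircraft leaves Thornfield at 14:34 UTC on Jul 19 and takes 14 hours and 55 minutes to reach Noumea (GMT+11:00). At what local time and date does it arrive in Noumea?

16:29 on Jul 20

Departure is given in UTC: 14:34 on Jul 19.
Add 14 hours 55 minutes → 05:29 UTC (Jul 20).
Noumea is UTC+11:00: 05:29 + 11:00 = 16:29 on Jul 20.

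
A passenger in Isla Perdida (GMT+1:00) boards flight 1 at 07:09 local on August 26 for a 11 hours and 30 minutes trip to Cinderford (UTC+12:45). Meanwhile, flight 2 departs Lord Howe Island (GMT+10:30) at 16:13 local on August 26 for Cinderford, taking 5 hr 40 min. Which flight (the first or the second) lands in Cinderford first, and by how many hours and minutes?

the second, by 6 hours 16 minutes

Flight 1 in UTC: 07:09 − 1:00 = 06:09 on Aug 26.
+11 hours 30 minutes → arrive 17:39 UTC on Aug 26.
Flight 2 in UTC: 16:13 − 10:30 = 05:43 on Aug 26.
+5 hours and 40 minutes → arrive 11:23 UTC on Aug 26.
Flight 2 lands earlier by 6 hours 16 minutes.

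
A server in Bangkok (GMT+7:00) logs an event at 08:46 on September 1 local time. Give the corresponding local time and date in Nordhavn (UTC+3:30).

05:16 on Sep 1

In UTC: 08:46 − 7:00 = 01:46 on Sep 1.
Nordhavn is UTC+3:30: 01:46 + 3:30 = 05:16 on Sep 1.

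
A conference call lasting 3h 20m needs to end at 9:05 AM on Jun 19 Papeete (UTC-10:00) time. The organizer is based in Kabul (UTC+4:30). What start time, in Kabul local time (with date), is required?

8:15 PM on Jun 19

Target end time in UTC: 9:05 AM + 10:00 = 7:05 PM on Jun 19.
Subtract 3 hours 20 minutes → start 3:45 PM UTC on Jun 19.
Kabul is UTC+4:30: 3:45 PM + 4:30 = 8:15 PM on Jun 19.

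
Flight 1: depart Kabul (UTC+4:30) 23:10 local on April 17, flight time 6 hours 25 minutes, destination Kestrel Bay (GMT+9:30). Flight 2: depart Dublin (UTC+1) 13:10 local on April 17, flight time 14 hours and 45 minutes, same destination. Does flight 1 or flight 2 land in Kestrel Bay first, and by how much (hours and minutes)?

the first, by 1 hour 50 minutes

Flight 1 in UTC: 23:10 − 4:30 = 18:40 on Apr 17.
+6 hours and 25 minutes → arrive 01:05 UTC on Apr 18.
Flight 2 in UTC: 13:10 − 1:00 = 12:10 on Apr 17.
+14 hours 45 minutes → arrive 02:55 UTC on Apr 18.
Flight 1 lands earlier by 1 hour 50 minutes.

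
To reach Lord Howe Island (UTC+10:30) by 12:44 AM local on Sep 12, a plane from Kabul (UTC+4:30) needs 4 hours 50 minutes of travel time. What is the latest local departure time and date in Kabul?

Target arrival in UTC: 12:44 AM − 10:30 = 2:14 PM on Sep 11.
Subtract 4 hours and 50 minutes → departure 9:24 AM UTC on Sep 11.
Kabul is UTC+4:30: 9:24 AM + 4:30 = 1:54 PM on Sep 11.

1:54 PM on September 11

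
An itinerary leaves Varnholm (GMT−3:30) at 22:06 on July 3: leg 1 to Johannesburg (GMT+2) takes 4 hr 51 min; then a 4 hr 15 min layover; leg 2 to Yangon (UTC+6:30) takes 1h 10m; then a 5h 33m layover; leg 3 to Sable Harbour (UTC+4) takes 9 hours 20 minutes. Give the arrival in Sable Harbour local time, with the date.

06:45 on July 5

Convert departure to UTC: 22:06 + 3:30 = 01:36 UTC on Jul 4.
Add 4 hours 51 minutes leg 1 → 06:27 UTC.
Add 4 hours 15 minutes layover in Johannesburg → 10:42 UTC.
Add 1 hour 10 minutes leg 2 → 11:52 UTC.
Add 5 hours and 33 minutes layover in Yangon → 17:25 UTC.
Add 9 hours 20 minutes leg 3 → 02:45 UTC (Jul 5).
Sable Harbour is UTC+4:00, so local arrival = 02:45 + 4:00 = 06:45 on Jul 5.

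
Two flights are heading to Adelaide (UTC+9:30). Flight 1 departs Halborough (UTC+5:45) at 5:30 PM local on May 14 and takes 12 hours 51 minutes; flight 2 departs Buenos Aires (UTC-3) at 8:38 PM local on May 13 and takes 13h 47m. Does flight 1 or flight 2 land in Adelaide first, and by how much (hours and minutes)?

the second, by 11 hours 11 minutes

Flight 1 in UTC: 5:30 PM − 5:45 = 11:45 AM on May 14.
+12 hours and 51 minutes → arrive 12:36 AM UTC on May 15.
Flight 2 in UTC: 8:38 PM + 3:00 = 11:38 PM on May 13.
+13 hours 47 minutes → arrive 1:25 PM UTC on May 14.
Flight 2 lands earlier by 11 hours 11 minutes.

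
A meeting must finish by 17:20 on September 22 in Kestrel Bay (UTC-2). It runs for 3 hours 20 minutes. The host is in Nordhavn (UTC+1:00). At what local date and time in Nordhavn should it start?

17:00 on Sep 22

Target end time in UTC: 17:20 + 2:00 = 19:20 on Sep 22.
Subtract 3 hours 20 minutes → start 16:00 UTC on Sep 22.
Nordhavn is UTC+1:00: 16:00 + 1:00 = 17:00 on Sep 22.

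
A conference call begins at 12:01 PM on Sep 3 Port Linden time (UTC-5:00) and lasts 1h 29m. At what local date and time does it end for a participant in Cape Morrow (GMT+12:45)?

Convert start to UTC: 12:01 PM + 5:00 = 5:01 PM UTC on Sep 3.
Add 1 hour 29 minutes duration → 6:30 PM UTC.
Cape Morrow is UTC+12:45, so local end time = 6:30 PM + 12:45 = 7:15 AM on Sep 4.

7:15 AM on September 4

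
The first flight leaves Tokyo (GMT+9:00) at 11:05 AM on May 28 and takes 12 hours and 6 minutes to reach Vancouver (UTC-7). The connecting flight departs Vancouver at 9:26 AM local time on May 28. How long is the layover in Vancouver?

2 hours 15 minutes

Convert departure to UTC: 11:05 AM − 9:00 = 2:05 AM UTC on May 28.
Add 12 hours and 6 minutes flight time → 2:11 PM UTC.
Vancouver is UTC−7:00, so local arrival = 2:11 PM − 7:00 = 7:11 AM on May 28.
Layover = 9:26 AM − 7:11 AM = 2 hours 15 minutes.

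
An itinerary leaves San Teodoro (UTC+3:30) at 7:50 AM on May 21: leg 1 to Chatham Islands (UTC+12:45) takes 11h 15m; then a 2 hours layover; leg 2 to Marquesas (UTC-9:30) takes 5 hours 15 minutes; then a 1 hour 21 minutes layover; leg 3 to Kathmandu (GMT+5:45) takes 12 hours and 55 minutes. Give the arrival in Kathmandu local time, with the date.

Convert departure to UTC: 7:50 AM − 3:30 = 4:20 AM UTC on May 21.
Add 11 hours 15 minutes leg 1 → 3:35 PM UTC.
Add 2 hours layover in Chatham Islands → 5:35 PM UTC.
Add 5 hours 15 minutes leg 2 → 10:50 PM UTC.
Add 1 hour 21 minutes layover in Marquesas → 12:11 AM UTC (May 22).
Add 12 hours and 55 minutes leg 3 → 1:06 PM UTC.
Kathmandu is UTC+5:45, so local arrival = 1:06 PM + 5:45 = 6:51 PM on May 22.

6:51 PM on May 22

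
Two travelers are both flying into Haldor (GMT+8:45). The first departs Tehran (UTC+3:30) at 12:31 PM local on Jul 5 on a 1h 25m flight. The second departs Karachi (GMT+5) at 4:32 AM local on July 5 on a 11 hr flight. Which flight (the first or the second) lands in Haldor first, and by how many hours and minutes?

the first, by 6 minutes

Flight 1 in UTC: 12:31 PM − 3:30 = 9:01 AM on Jul 5.
+1 hour and 25 minutes → arrive 10:26 AM UTC on Jul 5.
Flight 2 in UTC: 4:32 AM − 5:00 = 11:32 PM on Jul 4.
+11 hours → arrive 10:32 AM UTC on Jul 5.
Flight 1 lands earlier by 6 minutes.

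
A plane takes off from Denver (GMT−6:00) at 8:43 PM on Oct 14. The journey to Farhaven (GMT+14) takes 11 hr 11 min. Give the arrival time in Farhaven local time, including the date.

Convert departure to UTC: 8:43 PM + 6:00 = 2:43 AM UTC on Oct 15.
Add 11 hours 11 minutes travel time → 1:54 PM UTC.
Farhaven is UTC+14:00, so local arrival = 1:54 PM + 14:00 = 3:54 AM on Oct 16.

3:54 AM on October 16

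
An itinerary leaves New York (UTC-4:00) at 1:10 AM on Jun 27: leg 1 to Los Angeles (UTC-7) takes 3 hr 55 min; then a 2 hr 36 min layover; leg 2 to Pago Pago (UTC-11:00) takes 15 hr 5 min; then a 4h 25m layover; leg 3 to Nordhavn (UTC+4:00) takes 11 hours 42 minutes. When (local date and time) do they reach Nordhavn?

10:53 PM on Jun 28

Convert departure to UTC: 1:10 AM + 4:00 = 5:10 AM UTC on Jun 27.
Add 3 hours and 55 minutes leg 1 → 9:05 AM UTC.
Add 2 hours 36 minutes layover in Los Angeles → 11:41 AM UTC.
Add 15 hours and 5 minutes leg 2 → 2:46 AM UTC (Jun 28).
Add 4 hours and 25 minutes layover in Pago Pago → 7:11 AM UTC.
Add 11 hours 42 minutes leg 3 → 6:53 PM UTC.
Nordhavn is UTC+4:00, so local arrival = 6:53 PM + 4:00 = 10:53 PM on Jun 28.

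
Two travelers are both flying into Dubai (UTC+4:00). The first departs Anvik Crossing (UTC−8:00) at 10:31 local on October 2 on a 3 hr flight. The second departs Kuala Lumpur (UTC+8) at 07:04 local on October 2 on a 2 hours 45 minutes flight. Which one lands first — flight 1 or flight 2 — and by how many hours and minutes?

the second, by 19 hours 42 minutes

Flight 1 in UTC: 10:31 + 8:00 = 18:31 on Oct 2.
+3 hours → arrive 21:31 UTC on Oct 2.
Flight 2 in UTC: 07:04 − 8:00 = 23:04 on Oct 1.
+2 hours and 45 minutes → arrive 01:49 UTC on Oct 2.
Flight 2 lands earlier by 19 hours 42 minutes.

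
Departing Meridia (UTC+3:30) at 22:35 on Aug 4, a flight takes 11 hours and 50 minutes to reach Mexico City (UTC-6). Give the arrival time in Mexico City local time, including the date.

00:55 on August 5

Convert departure to UTC: 22:35 − 3:30 = 19:05 UTC on Aug 4.
Add 11 hours 50 minutes travel time → 06:55 UTC (Aug 5).
Mexico City is UTC−6:00, so local arrival = 06:55 − 6:00 = 00:55 on Aug 5.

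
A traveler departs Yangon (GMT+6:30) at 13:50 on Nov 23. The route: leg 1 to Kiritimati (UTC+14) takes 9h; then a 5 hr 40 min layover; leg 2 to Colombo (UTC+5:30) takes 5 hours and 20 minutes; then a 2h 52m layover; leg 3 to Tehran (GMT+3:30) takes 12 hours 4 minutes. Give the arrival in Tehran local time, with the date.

Convert departure to UTC: 13:50 − 6:30 = 07:20 UTC on Nov 23.
Add 9 hours leg 1 → 16:20 UTC.
Add 5 hours and 40 minutes layover in Kiritimati → 22:00 UTC.
Add 5 hours and 20 minutes leg 2 → 03:20 UTC (Nov 24).
Add 2 hours 52 minutes layover in Colombo → 06:12 UTC.
Add 12 hours and 4 minutes leg 3 → 18:16 UTC.
Tehran is UTC+3:30, so local arrival = 18:16 + 3:30 = 21:46 on Nov 24.

21:46 on November 24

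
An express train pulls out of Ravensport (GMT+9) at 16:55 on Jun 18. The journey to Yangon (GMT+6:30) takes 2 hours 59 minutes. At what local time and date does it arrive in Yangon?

Yangon is 2:30 behind Ravensport.
After 2 hours and 59 minutes it is 19:54 in Ravensport.
Shift by the zone difference: 19:54 − 2:30 = 17:24 on Jun 18 in Yangon.

17:24 on June 18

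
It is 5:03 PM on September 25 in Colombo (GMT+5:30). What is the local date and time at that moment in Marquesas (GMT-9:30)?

In UTC: 5:03 PM − 5:30 = 11:33 AM on Sep 25.
Marquesas is UTC−9:30: 11:33 AM − 9:30 = 2:03 AM on Sep 25.

2:03 AM on September 25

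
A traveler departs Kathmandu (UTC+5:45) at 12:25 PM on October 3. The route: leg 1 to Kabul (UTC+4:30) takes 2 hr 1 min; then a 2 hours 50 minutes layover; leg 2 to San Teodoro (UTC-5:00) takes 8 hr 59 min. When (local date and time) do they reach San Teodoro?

Convert departure to UTC: 12:25 PM − 5:45 = 6:40 AM UTC on Oct 3.
Add 2 hours and 1 minute leg 1 → 8:41 AM UTC.
Add 2 hours 50 minutes layover in Kabul → 11:31 AM UTC.
Add 8 hours 59 minutes leg 2 → 8:30 PM UTC.
San Teodoro is UTC−5:00, so local arrival = 8:30 PM − 5:00 = 3:30 PM on Oct 3.

3:30 PM on October 3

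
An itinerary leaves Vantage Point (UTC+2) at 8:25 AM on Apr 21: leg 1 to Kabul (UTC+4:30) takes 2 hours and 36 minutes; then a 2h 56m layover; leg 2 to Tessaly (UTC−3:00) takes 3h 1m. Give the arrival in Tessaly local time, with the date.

11:58 AM on Apr 21

Convert departure to UTC: 8:25 AM − 2:00 = 6:25 AM UTC on Apr 21.
Add 2 hours and 36 minutes leg 1 → 9:01 AM UTC.
Add 2 hours and 56 minutes layover in Kabul → 11:57 AM UTC.
Add 3 hours 1 minute leg 2 → 2:58 PM UTC.
Tessaly is UTC−3:00, so local arrival = 2:58 PM − 3:00 = 11:58 AM on Apr 21.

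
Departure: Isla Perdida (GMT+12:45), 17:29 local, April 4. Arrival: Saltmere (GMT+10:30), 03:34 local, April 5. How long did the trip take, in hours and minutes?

Saltmere is 2:15 behind Isla Perdida.
Clock-face elapsed time (ignoring zones) is 10 hours 5 minutes.
Actual elapsed = 10 hours 5 minutes + 2:15 = 12 hours 20 minutes.

12 hours 20 minutes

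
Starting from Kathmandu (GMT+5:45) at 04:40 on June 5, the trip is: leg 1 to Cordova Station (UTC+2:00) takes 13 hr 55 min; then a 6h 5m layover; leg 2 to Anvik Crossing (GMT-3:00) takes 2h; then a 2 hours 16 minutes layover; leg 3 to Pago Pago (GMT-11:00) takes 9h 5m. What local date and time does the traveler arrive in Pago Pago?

Convert departure to UTC: 04:40 − 5:45 = 22:55 UTC on Jun 4.
Add 13 hours 55 minutes leg 1 → 12:50 UTC (Jun 5).
Add 6 hours and 5 minutes layover in Cordova Station → 18:55 UTC.
Add 2 hours leg 2 → 20:55 UTC.
Add 2 hours and 16 minutes layover in Anvik Crossing → 23:11 UTC.
Add 9 hours and 5 minutes leg 3 → 08:16 UTC (Jun 6).
Pago Pago is UTC−11:00, so local arrival = 08:16 − 11:00 = 21:16 on Jun 5.

21:16 on June 5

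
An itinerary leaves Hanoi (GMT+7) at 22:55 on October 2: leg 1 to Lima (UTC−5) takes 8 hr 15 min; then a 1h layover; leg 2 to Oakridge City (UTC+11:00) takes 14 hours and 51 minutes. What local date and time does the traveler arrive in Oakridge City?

Convert departure to UTC: 22:55 − 7:00 = 15:55 UTC on Oct 2.
Add 8 hours 15 minutes leg 1 → 00:10 UTC (Oct 3).
Add 1 hour layover in Lima → 01:10 UTC.
Add 14 hours 51 minutes leg 2 → 16:01 UTC.
Oakridge City is UTC+11:00, so local arrival = 16:01 + 11:00 = 03:01 on Oct 4.

03:01 on October 4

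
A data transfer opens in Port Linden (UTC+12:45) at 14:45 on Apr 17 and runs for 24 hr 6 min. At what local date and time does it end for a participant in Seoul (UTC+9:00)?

Convert start to UTC: 14:45 − 12:45 = 02:00 UTC on Apr 17.
Add 24 hours 6 minutes duration → 02:06 UTC (Apr 18).
Seoul is UTC+9:00, so local end time = 02:06 + 9:00 = 11:06 on Apr 18.

11:06 on April 18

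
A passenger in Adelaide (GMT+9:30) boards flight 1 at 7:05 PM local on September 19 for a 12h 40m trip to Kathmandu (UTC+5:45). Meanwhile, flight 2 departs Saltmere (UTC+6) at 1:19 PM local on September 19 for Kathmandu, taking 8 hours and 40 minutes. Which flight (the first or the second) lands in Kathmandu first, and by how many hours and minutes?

Flight 1 in UTC: 7:05 PM − 9:30 = 9:35 AM on Sep 19.
+12 hours and 40 minutes → arrive 10:15 PM UTC on Sep 19.
Flight 2 in UTC: 1:19 PM − 6:00 = 7:19 AM on Sep 19.
+8 hours and 40 minutes → arrive 3:59 PM UTC on Sep 19.
Flight 2 lands earlier by 6 hours 16 minutes.

the second, by 6 hours 16 minutes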